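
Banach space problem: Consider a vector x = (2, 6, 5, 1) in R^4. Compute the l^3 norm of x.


The l^3 norm = (sum |x_i|^3)^(1/3)
Sum of 3th powers = 8 + 216 + 125 + 1 = 350
||x||_3 = (350)^(1/3) = 7.0473

7.0473


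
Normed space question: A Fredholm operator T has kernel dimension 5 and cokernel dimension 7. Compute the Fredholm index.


The Fredholm index is defined as ind(T) = dim(ker T) - dim(coker T)
= 5 - 7
= -2

-2


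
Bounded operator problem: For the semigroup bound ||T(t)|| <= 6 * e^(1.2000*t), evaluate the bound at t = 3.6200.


||T(3.6200)|| <= 6 * exp(1.2000 * 3.6200)
= 6 * exp(4.3440)
= 6 * 77.0150
= 462.0899

462.0899


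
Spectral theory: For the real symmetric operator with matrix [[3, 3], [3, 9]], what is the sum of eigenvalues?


For a self-adjoint (symmetric) matrix, the eigenvalues are real.
The sum of eigenvalues equals the trace of the matrix.
trace = 3 + 9 = 12

12


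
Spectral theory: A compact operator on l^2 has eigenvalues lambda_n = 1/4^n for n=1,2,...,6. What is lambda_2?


The eigenvalue formula gives lambda_2 = 1/4^2
= 1/16
= 0.0625

0.0625


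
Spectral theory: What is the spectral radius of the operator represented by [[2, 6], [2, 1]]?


For a 2x2 matrix, eigenvalues satisfy lambda^2 - (trace)*lambda + det = 0
trace = 2 + 1 = 3
det = 2*1 - 6*2 = -10
discriminant = 3^2 - 4*(-10) = 49
spectral radius = max |eigenvalue| = 5.0000

5.0000


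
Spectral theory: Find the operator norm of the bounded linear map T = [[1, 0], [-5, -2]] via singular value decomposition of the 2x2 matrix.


A^T A = [[26, 10], [10, 4]]
trace(A^T A) = 30, det(A^T A) = 4
discriminant = 30^2 - 4*4 = 884
Largest eigenvalue of A^T A = (trace + sqrt(disc))/2 = 29.8661
||T|| = sqrt(29.8661) = 5.4650

5.4650


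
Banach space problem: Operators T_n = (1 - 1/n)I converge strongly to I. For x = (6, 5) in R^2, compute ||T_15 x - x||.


T_15 x - x = (1 - 1/15)x - x = -x/15
||x|| = sqrt(61) = 7.8102
||T_15 x - x|| = ||x||/15 = 7.8102/15 = 0.5207

0.5207


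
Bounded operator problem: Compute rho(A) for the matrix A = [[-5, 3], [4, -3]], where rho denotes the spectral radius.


For a 2x2 matrix, eigenvalues satisfy lambda^2 - (trace)*lambda + det = 0
trace = -5 + -3 = -8
det = -5*-3 - 3*4 = 3
discriminant = (-8)^2 - 4*(3) = 52
spectral radius = max |eigenvalue| = 7.6056

7.6056


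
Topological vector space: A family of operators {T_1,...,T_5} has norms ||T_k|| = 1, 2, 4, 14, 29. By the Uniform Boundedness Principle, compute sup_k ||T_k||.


By the Uniform Boundedness Principle, the supremum of norms is finite.
sup_k ||T_k|| = max(1, 2, 4, 14, 29) = 29

29


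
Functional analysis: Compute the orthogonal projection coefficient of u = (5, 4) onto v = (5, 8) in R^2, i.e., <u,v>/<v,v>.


Computing <u,v> = 5*5 + 4*8 = 57
Computing <v,v> = 5^2 + 8^2 = 89
Projection coefficient = 57/89 = 0.6404

0.6404


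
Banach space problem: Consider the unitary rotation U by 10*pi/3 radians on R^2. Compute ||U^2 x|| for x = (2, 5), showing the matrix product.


U is a rotation by theta = 10*pi/3
U^2 = rotation by 2*theta = 20*pi/3 = 2*pi/3 (mod 2*pi)
cos(2*pi/3) = -0.5000, sin(2*pi/3) = 0.8660
U^2 x = (-0.5000 * 2 - 0.8660 * 5, 0.8660 * 2 + -0.5000 * 5)
= (-5.3301, -0.7679)
||U^2 x|| = sqrt((-5.3301)^2 + (-0.7679)^2) = sqrt(29.0000) = 5.3852

5.3852


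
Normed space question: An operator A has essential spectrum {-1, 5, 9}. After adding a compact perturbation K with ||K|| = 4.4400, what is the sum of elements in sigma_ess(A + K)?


By Weyl's theorem, the essential spectrum is invariant under compact perturbations.
sigma_ess(A + K) = sigma_ess(A) = {-1, 5, 9}
Sum = -1 + 5 + 9 = 13

13


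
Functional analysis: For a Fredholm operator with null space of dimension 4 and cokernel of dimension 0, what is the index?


The Fredholm index is defined as ind(T) = dim(ker T) - dim(coker T)
= 4 - 0
= 4

4


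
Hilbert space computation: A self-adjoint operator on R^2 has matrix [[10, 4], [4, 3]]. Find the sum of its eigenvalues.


For a self-adjoint (symmetric) matrix, the eigenvalues are real.
The sum of eigenvalues equals the trace of the matrix.
trace = 10 + 3 = 13

13


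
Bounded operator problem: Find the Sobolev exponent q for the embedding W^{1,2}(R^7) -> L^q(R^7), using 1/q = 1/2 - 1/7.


Using the Sobolev embedding formula: 1/q = 1/p - k/n
1/q = 1/2 - 1/7 = 5/14
q = 1/(5/14) = 14/5 = 2.8000

2.8000


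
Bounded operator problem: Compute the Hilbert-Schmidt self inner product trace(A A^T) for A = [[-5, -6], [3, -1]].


trace(A * A^T) = sum of squares of all entries
= (-5)^2 + (-6)^2 + 3^2 + (-1)^2
= 25 + 36 + 9 + 1
= 71

71


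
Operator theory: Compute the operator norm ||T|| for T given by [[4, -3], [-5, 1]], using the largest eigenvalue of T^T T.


A^T A = [[41, -17], [-17, 10]]
trace(A^T A) = 51, det(A^T A) = 121
discriminant = 51^2 - 4*121 = 2117
Largest eigenvalue of A^T A = (trace + sqrt(disc))/2 = 48.5054
||T|| = sqrt(48.5054) = 6.9646

6.9646


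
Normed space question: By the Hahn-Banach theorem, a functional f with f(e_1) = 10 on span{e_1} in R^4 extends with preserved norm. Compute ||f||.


The norm of f is given by ||f|| = sup_{||x||=1} |f(x)|.
On span{e_1}, ||e_1|| = 1, so ||f|| = |f(e_1)| / ||e_1||
= |10| / 1 = 10.0000

10.0000


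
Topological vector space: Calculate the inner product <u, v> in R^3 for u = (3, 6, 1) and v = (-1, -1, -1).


Computing the standard inner product <u, v> = sum u_i * v_i
= 3*-1 + 6*-1 + 1*-1
= -3 + -6 + -1
= -10

-10


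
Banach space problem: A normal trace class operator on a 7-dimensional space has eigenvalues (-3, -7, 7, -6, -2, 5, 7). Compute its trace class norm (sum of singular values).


For a normal operator, singular values equal |eigenvalues|.
Trace norm = sum |lambda_i| = 3 + 7 + 7 + 6 + 2 + 5 + 7
= 37

37


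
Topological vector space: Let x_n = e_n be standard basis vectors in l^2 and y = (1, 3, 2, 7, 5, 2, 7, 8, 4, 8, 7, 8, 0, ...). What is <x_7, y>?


x_7 = e_7 is the standard basis vector with 1 in position 7.
<x_7, y> = y_7 = 7
As n -> infinity, <x_n, y> -> 0, confirming weak convergence of (x_n) to 0.

7


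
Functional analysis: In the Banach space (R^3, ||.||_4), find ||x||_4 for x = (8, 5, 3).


The l^4 norm = (sum |x_i|^4)^(1/4)
Sum of 4th powers = 4096 + 625 + 81 = 4802
||x||_4 = (4802)^(1/4) = 8.3244

8.3244


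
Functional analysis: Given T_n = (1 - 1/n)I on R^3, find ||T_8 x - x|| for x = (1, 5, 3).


T_8 x - x = (1 - 1/8)x - x = -x/8
||x|| = sqrt(35) = 5.9161
||T_8 x - x|| = ||x||/8 = 5.9161/8 = 0.7395

0.7395


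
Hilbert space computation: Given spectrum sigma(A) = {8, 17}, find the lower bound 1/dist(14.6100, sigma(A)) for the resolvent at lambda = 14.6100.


dist(14.6100, {8, 17}) = min(|14.6100 - 8|, |14.6100 - 17|)
= min(6.6100, 2.3900) = 2.3900
Resolvent bound = 1/2.3900 = 0.4184

0.4184


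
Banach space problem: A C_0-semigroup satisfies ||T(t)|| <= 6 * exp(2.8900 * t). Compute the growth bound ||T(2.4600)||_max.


||T(2.4600)|| <= 6 * exp(2.8900 * 2.4600)
= 6 * exp(7.1094)
= 6 * 1223.4133
= 7340.4797

7340.4797


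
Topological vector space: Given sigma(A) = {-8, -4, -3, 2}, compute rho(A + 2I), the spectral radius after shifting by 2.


Spectrum of A + 2I = {-6, -2, -1, 4}
Spectral radius = max |lambda| over the shifted spectrum
= max(6, 2, 1, 4) = 6

6


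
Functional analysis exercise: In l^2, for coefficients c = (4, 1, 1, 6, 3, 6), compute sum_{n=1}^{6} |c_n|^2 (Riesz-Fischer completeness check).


sum |c_n|^2 = 4^2 + 1^2 + 1^2 + 6^2 + 3^2 + 6^2
= 16 + 1 + 1 + 36 + 9 + 36
= 99

99


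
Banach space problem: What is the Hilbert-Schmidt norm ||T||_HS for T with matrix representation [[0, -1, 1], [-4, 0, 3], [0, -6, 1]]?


The Hilbert-Schmidt norm is sqrt(sum of squares of all entries).
Sum of squares = 0^2 + (-1)^2 + 1^2 + (-4)^2 + 0^2 + 3^2 + 0^2 + (-6)^2 + 1^2
= 0 + 1 + 1 + 16 + 0 + 9 + 0 + 36 + 1 = 64
||T||_HS = sqrt(64) = 8.0000

8.0000


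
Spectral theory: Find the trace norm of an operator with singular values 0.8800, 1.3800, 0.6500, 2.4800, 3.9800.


The nuclear norm is the sum of all singular values.
||T||_1 = 0.8800 + 1.3800 + 0.6500 + 2.4800 + 3.9800
= 9.3700

9.3700


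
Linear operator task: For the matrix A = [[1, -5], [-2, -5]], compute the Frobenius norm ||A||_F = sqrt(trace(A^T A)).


||A||_F^2 = sum a_ij^2
= 1^2 + (-5)^2 + (-2)^2 + (-5)^2
= 1 + 25 + 4 + 25 = 55
||A||_F = sqrt(55) = 7.4162

7.4162


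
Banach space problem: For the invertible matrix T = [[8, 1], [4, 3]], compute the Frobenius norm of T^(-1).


det(T) = 8*3 - 1*4 = 20
T^(-1) = (1/20) * [[3, -1], [-4, 8]] = [[0.1500, -0.0500], [-0.2000, 0.4000]]
||T^(-1)||_F^2 = 0.1500^2 + (-0.0500)^2 + (-0.2000)^2 + 0.4000^2 = 0.2250
||T^(-1)||_F = sqrt(0.2250) = 0.4743

0.4743


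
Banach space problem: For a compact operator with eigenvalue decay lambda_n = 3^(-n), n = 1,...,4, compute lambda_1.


The eigenvalue formula gives lambda_1 = 1/3^1
= 1/3
= 0.3333

0.3333


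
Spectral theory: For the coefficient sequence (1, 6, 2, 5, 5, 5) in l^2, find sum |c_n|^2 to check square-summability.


sum |c_n|^2 = 1^2 + 6^2 + 2^2 + 5^2 + 5^2 + 5^2
= 1 + 36 + 4 + 25 + 25 + 25
= 116

116


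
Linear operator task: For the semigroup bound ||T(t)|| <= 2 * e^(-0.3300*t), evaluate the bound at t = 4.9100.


||T(4.9100)|| <= 2 * exp(-0.3300 * 4.9100)
= 2 * exp(-1.6203)
= 2 * 0.1978
= 0.3957

0.3957


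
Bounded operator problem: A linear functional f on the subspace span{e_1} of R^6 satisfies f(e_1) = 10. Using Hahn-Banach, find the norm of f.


The norm of f is given by ||f|| = sup_{||x||=1} |f(x)|.
On span{e_1}, ||e_1|| = 1, so ||f|| = |f(e_1)| / ||e_1||
= |10| / 1 = 10.0000

10.0000


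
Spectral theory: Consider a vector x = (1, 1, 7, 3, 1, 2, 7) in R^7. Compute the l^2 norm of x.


The l^2 norm = (sum |x_i|^2)^(1/2)
Sum of 2th powers = 1 + 1 + 49 + 9 + 1 + 4 + 49 = 114
||x||_2 = (114)^(1/2) = 10.6771

10.6771


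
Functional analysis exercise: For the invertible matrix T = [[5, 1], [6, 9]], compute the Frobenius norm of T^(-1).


det(T) = 5*9 - 1*6 = 39
T^(-1) = (1/39) * [[9, -1], [-6, 5]] = [[0.2308, -0.0256], [-0.1538, 0.1282]]
||T^(-1)||_F^2 = 0.2308^2 + (-0.0256)^2 + (-0.1538)^2 + 0.1282^2 = 0.0940
||T^(-1)||_F = sqrt(0.0940) = 0.3066

0.3066


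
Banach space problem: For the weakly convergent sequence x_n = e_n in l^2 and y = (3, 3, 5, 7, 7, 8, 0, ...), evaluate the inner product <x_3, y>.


x_3 = e_3 is the standard basis vector with 1 in position 3.
<x_3, y> = y_3 = 5
As n -> infinity, <x_n, y> -> 0, confirming weak convergence of (x_n) to 0.

5


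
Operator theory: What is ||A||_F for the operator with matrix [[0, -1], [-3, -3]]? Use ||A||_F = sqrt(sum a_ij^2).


||A||_F^2 = sum a_ij^2
= 0^2 + (-1)^2 + (-3)^2 + (-3)^2
= 0 + 1 + 9 + 9 = 19
||A||_F = sqrt(19) = 4.3589

4.3589


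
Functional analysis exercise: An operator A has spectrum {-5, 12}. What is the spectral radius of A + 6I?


Spectrum of A + 6I = {1, 18}
Spectral radius = max |lambda| over the shifted spectrum
= max(1, 18) = 18

18


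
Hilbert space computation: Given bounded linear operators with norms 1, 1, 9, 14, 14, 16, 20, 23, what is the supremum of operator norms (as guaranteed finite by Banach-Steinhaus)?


By the Uniform Boundedness Principle, the supremum of norms is finite.
sup_k ||T_k|| = max(1, 1, 9, 14, 14, 16, 20, 23) = 23

23


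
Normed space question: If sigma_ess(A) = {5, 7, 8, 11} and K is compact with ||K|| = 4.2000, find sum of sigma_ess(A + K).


By Weyl's theorem, the essential spectrum is invariant under compact perturbations.
sigma_ess(A + K) = sigma_ess(A) = {5, 7, 8, 11}
Sum = 5 + 7 + 8 + 11 = 31

31


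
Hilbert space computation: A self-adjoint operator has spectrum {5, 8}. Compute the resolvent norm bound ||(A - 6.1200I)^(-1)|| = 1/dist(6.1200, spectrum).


dist(6.1200, {5, 8}) = min(|6.1200 - 5|, |6.1200 - 8|)
= min(1.1200, 1.8800) = 1.1200
Resolvent bound = 1/1.1200 = 0.8929

0.8929


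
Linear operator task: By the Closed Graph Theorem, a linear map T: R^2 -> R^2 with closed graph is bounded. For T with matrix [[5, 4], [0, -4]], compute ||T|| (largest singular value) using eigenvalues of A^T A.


A^T A = [[25, 20], [20, 32]]
trace(A^T A) = 57, det(A^T A) = 400
discriminant = 57^2 - 4*400 = 1649
Largest eigenvalue of A^T A = (trace + sqrt(disc))/2 = 48.8039
||T|| = sqrt(48.8039) = 6.9860

6.9860


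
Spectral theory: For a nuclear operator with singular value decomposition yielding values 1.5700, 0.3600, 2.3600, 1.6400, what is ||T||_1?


The nuclear norm is the sum of all singular values.
||T||_1 = 1.5700 + 0.3600 + 2.3600 + 1.6400
= 5.9300

5.9300


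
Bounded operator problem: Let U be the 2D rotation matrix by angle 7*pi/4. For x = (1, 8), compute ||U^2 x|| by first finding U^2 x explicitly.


U is a rotation by theta = 7*pi/4
U^2 = rotation by 2*theta = 14*pi/4 = 6*pi/4 (mod 2*pi)
cos(6*pi/4) = 0.0000, sin(6*pi/4) = -1.0000
U^2 x = (0.0000 * 1 - -1.0000 * 8, -1.0000 * 1 + 0.0000 * 8)
= (8.0000, -1.0000)
||U^2 x|| = sqrt(8.0000^2 + (-1.0000)^2) = sqrt(65.0000) = 8.0623

8.0623


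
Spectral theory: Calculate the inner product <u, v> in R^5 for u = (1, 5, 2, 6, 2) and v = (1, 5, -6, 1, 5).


Computing the standard inner product <u, v> = sum u_i * v_i
= 1*1 + 5*5 + 2*-6 + 6*1 + 2*5
= 1 + 25 + -12 + 6 + 10
= 30

30


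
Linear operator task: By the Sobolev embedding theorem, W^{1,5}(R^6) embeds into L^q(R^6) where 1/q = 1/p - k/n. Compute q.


Using the Sobolev embedding formula: 1/q = 1/p - k/n
1/q = 1/5 - 1/6 = 1/30
q = 1/(1/30) = 30

30.0000


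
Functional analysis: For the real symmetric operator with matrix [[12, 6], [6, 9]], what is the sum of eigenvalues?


For a self-adjoint (symmetric) matrix, the eigenvalues are real.
The sum of eigenvalues equals the trace of the matrix.
trace = 12 + 9 = 21

21


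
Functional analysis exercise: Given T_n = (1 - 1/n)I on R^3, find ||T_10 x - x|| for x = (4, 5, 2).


T_10 x - x = (1 - 1/10)x - x = -x/10
||x|| = sqrt(45) = 6.7082
||T_10 x - x|| = ||x||/10 = 6.7082/10 = 0.6708

0.6708


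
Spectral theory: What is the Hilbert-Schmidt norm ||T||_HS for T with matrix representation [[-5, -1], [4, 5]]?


The Hilbert-Schmidt norm is sqrt(sum of squares of all entries).
Sum of squares = (-5)^2 + (-1)^2 + 4^2 + 5^2
= 25 + 1 + 16 + 25 = 67
||T||_HS = sqrt(67) = 8.1854

8.1854


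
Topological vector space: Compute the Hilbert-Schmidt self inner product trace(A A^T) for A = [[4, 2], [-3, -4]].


trace(A * A^T) = sum of squares of all entries
= 4^2 + 2^2 + (-3)^2 + (-4)^2
= 16 + 4 + 9 + 16
= 45

45


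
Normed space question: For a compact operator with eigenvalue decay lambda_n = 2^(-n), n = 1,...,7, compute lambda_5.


The eigenvalue formula gives lambda_5 = 1/2^5
= 1/32
= 0.0312

0.0312


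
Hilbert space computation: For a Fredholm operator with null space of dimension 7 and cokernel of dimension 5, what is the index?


The Fredholm index is defined as ind(T) = dim(ker T) - dim(coker T)
= 7 - 5
= 2

2


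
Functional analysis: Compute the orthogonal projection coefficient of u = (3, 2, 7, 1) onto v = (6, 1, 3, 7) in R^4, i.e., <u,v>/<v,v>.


Computing <u,v> = 3*6 + 2*1 + 7*3 + 1*7 = 48
Computing <v,v> = 6^2 + 1^2 + 3^2 + 7^2 = 95
Projection coefficient = 48/95 = 0.5053

0.5053


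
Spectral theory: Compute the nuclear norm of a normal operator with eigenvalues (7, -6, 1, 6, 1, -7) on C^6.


For a normal operator, singular values equal |eigenvalues|.
Trace norm = sum |lambda_i| = 7 + 6 + 1 + 6 + 1 + 7
= 28

28


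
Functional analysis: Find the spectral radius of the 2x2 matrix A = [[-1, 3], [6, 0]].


For a 2x2 matrix, eigenvalues satisfy lambda^2 - (trace)*lambda + det = 0
trace = -1 + 0 = -1
det = -1*0 - 3*6 = -18
discriminant = (-1)^2 - 4*(-18) = 73
spectral radius = max |eigenvalue| = 4.7720

4.7720


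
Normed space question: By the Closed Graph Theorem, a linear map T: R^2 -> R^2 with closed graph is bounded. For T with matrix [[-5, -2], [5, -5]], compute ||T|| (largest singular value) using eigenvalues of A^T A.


A^T A = [[50, -15], [-15, 29]]
trace(A^T A) = 79, det(A^T A) = 1225
discriminant = 79^2 - 4*1225 = 1341
Largest eigenvalue of A^T A = (trace + sqrt(disc))/2 = 57.8098
||T|| = sqrt(57.8098) = 7.6033

7.6033


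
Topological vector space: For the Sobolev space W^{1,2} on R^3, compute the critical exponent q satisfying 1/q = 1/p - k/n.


Using the Sobolev embedding formula: 1/q = 1/p - k/n
1/q = 1/2 - 1/3 = 1/6
q = 1/(1/6) = 6

6.0000


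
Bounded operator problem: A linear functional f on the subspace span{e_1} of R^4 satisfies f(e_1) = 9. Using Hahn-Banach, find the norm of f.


The norm of f is given by ||f|| = sup_{||x||=1} |f(x)|.
On span{e_1}, ||e_1|| = 1, so ||f|| = |f(e_1)| / ||e_1||
= |9| / 1 = 9.0000

9.0000


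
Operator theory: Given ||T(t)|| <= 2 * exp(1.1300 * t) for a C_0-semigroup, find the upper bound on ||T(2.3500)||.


||T(2.3500)|| <= 2 * exp(1.1300 * 2.3500)
= 2 * exp(2.6555)
= 2 * 14.2321
= 28.4642

28.4642


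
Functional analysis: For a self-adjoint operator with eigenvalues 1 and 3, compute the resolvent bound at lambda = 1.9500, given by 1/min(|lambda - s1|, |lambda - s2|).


dist(1.9500, {1, 3}) = min(|1.9500 - 1|, |1.9500 - 3|)
= min(0.9500, 1.0500) = 0.9500
Resolvent bound = 1/0.9500 = 1.0526

1.0526


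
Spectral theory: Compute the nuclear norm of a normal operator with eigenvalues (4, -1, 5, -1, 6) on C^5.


For a normal operator, singular values equal |eigenvalues|.
Trace norm = sum |lambda_i| = 4 + 1 + 5 + 1 + 6
= 17

17


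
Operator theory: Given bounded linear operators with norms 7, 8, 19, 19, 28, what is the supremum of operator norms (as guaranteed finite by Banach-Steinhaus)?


By the Uniform Boundedness Principle, the supremum of norms is finite.
sup_k ||T_k|| = max(7, 8, 19, 19, 28) = 28

28


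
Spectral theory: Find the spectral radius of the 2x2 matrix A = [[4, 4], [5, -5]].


For a 2x2 matrix, eigenvalues satisfy lambda^2 - (trace)*lambda + det = 0
trace = 4 + -5 = -1
det = 4*-5 - 4*5 = -40
discriminant = (-1)^2 - 4*(-40) = 161
spectral radius = max |eigenvalue| = 6.8443

6.8443


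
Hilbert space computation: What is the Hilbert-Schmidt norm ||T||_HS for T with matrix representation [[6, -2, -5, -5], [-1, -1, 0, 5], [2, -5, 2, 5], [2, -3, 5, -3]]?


The Hilbert-Schmidt norm is sqrt(sum of squares of all entries).
Sum of squares = 6^2 + (-2)^2 + (-5)^2 + (-5)^2 + (-1)^2 + (-1)^2 + 0^2 + 5^2 + 2^2 + (-5)^2 + 2^2 + 5^2 + 2^2 + (-3)^2 + 5^2 + (-3)^2
= 36 + 4 + 25 + 25 + 1 + 1 + 0 + 25 + 4 + 25 + 4 + 25 + 4 + 9 + 25 + 9 = 222
||T||_HS = sqrt(222) = 14.8997

14.8997


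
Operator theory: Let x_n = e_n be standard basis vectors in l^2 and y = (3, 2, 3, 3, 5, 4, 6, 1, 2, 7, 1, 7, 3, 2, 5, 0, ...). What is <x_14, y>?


x_14 = e_14 is the standard basis vector with 1 in position 14.
<x_14, y> = y_14 = 2
As n -> infinity, <x_n, y> -> 0, confirming weak convergence of (x_n) to 0.

2


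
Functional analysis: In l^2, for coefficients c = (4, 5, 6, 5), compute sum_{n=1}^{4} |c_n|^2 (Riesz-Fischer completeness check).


sum |c_n|^2 = 4^2 + 5^2 + 6^2 + 5^2
= 16 + 25 + 36 + 25
= 102

102


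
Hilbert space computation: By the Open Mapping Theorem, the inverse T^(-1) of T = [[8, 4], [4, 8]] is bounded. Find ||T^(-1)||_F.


det(T) = 8*8 - 4*4 = 48
T^(-1) = (1/48) * [[8, -4], [-4, 8]] = [[0.1667, -0.0833], [-0.0833, 0.1667]]
||T^(-1)||_F^2 = 0.1667^2 + (-0.0833)^2 + (-0.0833)^2 + 0.1667^2 = 0.0694
||T^(-1)||_F = sqrt(0.0694) = 0.2635

0.2635


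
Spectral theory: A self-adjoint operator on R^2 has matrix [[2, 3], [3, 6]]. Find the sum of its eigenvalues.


For a self-adjoint (symmetric) matrix, the eigenvalues are real.
The sum of eigenvalues equals the trace of the matrix.
trace = 2 + 6 = 8

8


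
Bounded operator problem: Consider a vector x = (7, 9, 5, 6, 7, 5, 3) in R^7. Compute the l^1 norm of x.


The l^1 norm equals the sum of absolute values of all components.
||x||_1 = 7 + 9 + 5 + 6 + 7 + 5 + 3
= 42

42.0000


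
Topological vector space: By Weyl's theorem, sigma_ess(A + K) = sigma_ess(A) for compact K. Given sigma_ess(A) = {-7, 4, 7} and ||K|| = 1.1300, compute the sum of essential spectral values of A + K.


By Weyl's theorem, the essential spectrum is invariant under compact perturbations.
sigma_ess(A + K) = sigma_ess(A) = {-7, 4, 7}
Sum = -7 + 4 + 7 = 4

4


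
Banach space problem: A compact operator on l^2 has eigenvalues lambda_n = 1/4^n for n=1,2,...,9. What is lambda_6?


The eigenvalue formula gives lambda_6 = 1/4^6
= 1/4096
= 2.4414e-04

2.4414e-04


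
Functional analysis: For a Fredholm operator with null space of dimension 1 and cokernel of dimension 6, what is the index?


The Fredholm index is defined as ind(T) = dim(ker T) - dim(coker T)
= 1 - 6
= -5

-5


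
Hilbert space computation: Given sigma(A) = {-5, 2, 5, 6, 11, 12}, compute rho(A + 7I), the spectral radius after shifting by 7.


Spectrum of A + 7I = {2, 9, 12, 13, 18, 19}
Spectral radius = max |lambda| over the shifted spectrum
= max(2, 9, 12, 13, 18, 19) = 19

19


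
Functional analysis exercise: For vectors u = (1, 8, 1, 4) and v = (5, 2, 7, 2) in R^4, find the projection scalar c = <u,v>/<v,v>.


Computing <u,v> = 1*5 + 8*2 + 1*7 + 4*2 = 36
Computing <v,v> = 5^2 + 2^2 + 7^2 + 2^2 = 82
Projection coefficient = 36/82 = 0.4390

0.4390


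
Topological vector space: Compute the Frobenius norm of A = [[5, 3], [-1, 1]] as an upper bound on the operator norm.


||A||_F^2 = sum a_ij^2
= 5^2 + 3^2 + (-1)^2 + 1^2
= 25 + 9 + 1 + 1 = 36
||A||_F = sqrt(36) = 6.0000

6.0000


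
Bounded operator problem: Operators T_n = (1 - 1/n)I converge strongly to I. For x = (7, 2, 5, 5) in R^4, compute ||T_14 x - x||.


T_14 x - x = (1 - 1/14)x - x = -x/14
||x|| = sqrt(103) = 10.1489
||T_14 x - x|| = ||x||/14 = 10.1489/14 = 0.7249

0.7249


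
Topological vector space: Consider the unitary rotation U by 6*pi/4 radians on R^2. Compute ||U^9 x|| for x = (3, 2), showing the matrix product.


U is a rotation by theta = 6*pi/4
U^9 = rotation by 9*theta = 54*pi/4 = 6*pi/4 (mod 2*pi)
cos(6*pi/4) = 0.0000, sin(6*pi/4) = -1.0000
U^9 x = (0.0000 * 3 - -1.0000 * 2, -1.0000 * 3 + 0.0000 * 2)
= (2.0000, -3.0000)
||U^9 x|| = sqrt(2.0000^2 + (-3.0000)^2) = sqrt(13.0000) = 3.6056

3.6056


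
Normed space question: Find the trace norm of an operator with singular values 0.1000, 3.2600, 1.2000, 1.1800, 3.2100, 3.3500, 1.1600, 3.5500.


The nuclear norm is the sum of all singular values.
||T||_1 = 0.1000 + 3.2600 + 1.2000 + 1.1800 + 3.2100 + 3.3500 + 1.1600 + 3.5500
= 17.0100

17.0100


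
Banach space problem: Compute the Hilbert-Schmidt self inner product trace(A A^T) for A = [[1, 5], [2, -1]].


trace(A * A^T) = sum of squares of all entries
= 1^2 + 5^2 + 2^2 + (-1)^2
= 1 + 25 + 4 + 1
= 31

31


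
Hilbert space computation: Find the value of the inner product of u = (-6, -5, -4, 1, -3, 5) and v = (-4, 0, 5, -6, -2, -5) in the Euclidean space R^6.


Computing the standard inner product <u, v> = sum u_i * v_i
= -6*-4 + -5*0 + -4*5 + 1*-6 + -3*-2 + 5*-5
= 24 + 0 + -20 + -6 + 6 + -25
= -21

-21


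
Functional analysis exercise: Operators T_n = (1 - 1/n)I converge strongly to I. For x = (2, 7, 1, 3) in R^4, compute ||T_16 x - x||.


T_16 x - x = (1 - 1/16)x - x = -x/16
||x|| = sqrt(63) = 7.9373
||T_16 x - x|| = ||x||/16 = 7.9373/16 = 0.4961

0.4961


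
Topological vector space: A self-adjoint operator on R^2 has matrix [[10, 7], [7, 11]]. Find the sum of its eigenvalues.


For a self-adjoint (symmetric) matrix, the eigenvalues are real.
The sum of eigenvalues equals the trace of the matrix.
trace = 10 + 11 = 21

21


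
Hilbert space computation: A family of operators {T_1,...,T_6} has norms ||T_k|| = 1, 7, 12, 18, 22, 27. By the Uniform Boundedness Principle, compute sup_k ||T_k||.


By the Uniform Boundedness Principle, the supremum of norms is finite.
sup_k ||T_k|| = max(1, 7, 12, 18, 22, 27) = 27

27


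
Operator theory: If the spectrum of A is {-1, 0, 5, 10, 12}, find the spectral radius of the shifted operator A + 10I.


Spectrum of A + 10I = {9, 10, 15, 20, 22}
Spectral radius = max |lambda| over the shifted spectrum
= max(9, 10, 15, 20, 22) = 22

22


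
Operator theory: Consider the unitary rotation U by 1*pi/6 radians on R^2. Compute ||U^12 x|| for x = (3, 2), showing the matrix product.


U is a rotation by theta = 1*pi/6
U^12 = rotation by 12*theta = 12*pi/6 = 0*pi/6 (mod 2*pi)
cos(0*pi/6) = 1.0000, sin(0*pi/6) = 0.0000
U^12 x = (1.0000 * 3 - 0.0000 * 2, 0.0000 * 3 + 1.0000 * 2)
= (3.0000, 2.0000)
||U^12 x|| = sqrt(3.0000^2 + 2.0000^2) = sqrt(13.0000) = 3.6056

3.6056


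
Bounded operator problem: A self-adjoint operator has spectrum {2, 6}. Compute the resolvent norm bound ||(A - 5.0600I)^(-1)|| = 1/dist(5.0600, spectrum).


dist(5.0600, {2, 6}) = min(|5.0600 - 2|, |5.0600 - 6|)
= min(3.0600, 0.9400) = 0.9400
Resolvent bound = 1/0.9400 = 1.0638

1.0638


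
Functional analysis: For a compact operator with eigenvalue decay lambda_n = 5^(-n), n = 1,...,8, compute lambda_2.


The eigenvalue formula gives lambda_2 = 1/5^2
= 1/25
= 0.0400

0.0400


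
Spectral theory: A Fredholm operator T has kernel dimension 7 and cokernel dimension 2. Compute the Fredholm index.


The Fredholm index is defined as ind(T) = dim(ker T) - dim(coker T)
= 7 - 2
= 5

5


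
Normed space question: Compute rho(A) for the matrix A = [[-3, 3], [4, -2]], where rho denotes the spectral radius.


For a 2x2 matrix, eigenvalues satisfy lambda^2 - (trace)*lambda + det = 0
trace = -3 + -2 = -5
det = -3*-2 - 3*4 = -6
discriminant = (-5)^2 - 4*(-6) = 49
spectral radius = max |eigenvalue| = 6.0000

6.0000


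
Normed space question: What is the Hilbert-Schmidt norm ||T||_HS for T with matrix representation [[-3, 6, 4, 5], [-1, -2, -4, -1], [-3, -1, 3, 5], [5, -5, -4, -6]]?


The Hilbert-Schmidt norm is sqrt(sum of squares of all entries).
Sum of squares = (-3)^2 + 6^2 + 4^2 + 5^2 + (-1)^2 + (-2)^2 + (-4)^2 + (-1)^2 + (-3)^2 + (-1)^2 + 3^2 + 5^2 + 5^2 + (-5)^2 + (-4)^2 + (-6)^2
= 9 + 36 + 16 + 25 + 1 + 4 + 16 + 1 + 9 + 1 + 9 + 25 + 25 + 25 + 16 + 36 = 254
||T||_HS = sqrt(254) = 15.9374

15.9374


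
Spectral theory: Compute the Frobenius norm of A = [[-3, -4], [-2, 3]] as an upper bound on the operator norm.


||A||_F^2 = sum a_ij^2
= (-3)^2 + (-4)^2 + (-2)^2 + 3^2
= 9 + 16 + 4 + 9 = 38
||A||_F = sqrt(38) = 6.1644

6.1644


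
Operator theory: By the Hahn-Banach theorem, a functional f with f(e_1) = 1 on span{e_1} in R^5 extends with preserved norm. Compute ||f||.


The norm of f is given by ||f|| = sup_{||x||=1} |f(x)|.
On span{e_1}, ||e_1|| = 1, so ||f|| = |f(e_1)| / ||e_1||
= |1| / 1 = 1.0000

1.0000


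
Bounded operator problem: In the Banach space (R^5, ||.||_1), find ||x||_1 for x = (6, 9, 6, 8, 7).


The l^1 norm equals the sum of absolute values of all components.
||x||_1 = 6 + 9 + 6 + 8 + 7
= 36

36.0000


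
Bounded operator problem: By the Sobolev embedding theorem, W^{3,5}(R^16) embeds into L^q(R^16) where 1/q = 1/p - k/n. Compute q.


Using the Sobolev embedding formula: 1/q = 1/p - k/n
1/q = 1/5 - 3/16 = 1/80
q = 1/(1/80) = 80

80.0000


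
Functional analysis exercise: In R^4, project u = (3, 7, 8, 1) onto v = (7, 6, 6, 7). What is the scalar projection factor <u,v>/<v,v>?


Computing <u,v> = 3*7 + 7*6 + 8*6 + 1*7 = 118
Computing <v,v> = 7^2 + 6^2 + 6^2 + 7^2 = 170
Projection coefficient = 118/170 = 0.6941

0.6941


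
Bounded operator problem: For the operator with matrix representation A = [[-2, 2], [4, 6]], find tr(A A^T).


trace(A * A^T) = sum of squares of all entries
= (-2)^2 + 2^2 + 4^2 + 6^2
= 4 + 4 + 16 + 36
= 60

60


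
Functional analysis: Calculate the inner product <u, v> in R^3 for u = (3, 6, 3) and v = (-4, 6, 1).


Computing the standard inner product <u, v> = sum u_i * v_i
= 3*-4 + 6*6 + 3*1
= -12 + 36 + 3
= 27

27


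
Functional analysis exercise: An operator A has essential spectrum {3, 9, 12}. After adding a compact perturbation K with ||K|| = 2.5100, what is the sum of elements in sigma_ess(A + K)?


By Weyl's theorem, the essential spectrum is invariant under compact perturbations.
sigma_ess(A + K) = sigma_ess(A) = {3, 9, 12}
Sum = 3 + 9 + 12 = 24

24


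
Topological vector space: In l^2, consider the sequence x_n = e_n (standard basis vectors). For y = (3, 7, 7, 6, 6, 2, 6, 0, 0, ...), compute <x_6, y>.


x_6 = e_6 is the standard basis vector with 1 in position 6.
<x_6, y> = y_6 = 2
As n -> infinity, <x_n, y> -> 0, confirming weak convergence of (x_n) to 0.

2


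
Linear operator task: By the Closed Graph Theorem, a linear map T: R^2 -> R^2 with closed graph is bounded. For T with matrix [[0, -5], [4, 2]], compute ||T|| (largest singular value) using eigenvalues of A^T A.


A^T A = [[16, 8], [8, 29]]
trace(A^T A) = 45, det(A^T A) = 400
discriminant = 45^2 - 4*400 = 425
Largest eigenvalue of A^T A = (trace + sqrt(disc))/2 = 32.8078
||T|| = sqrt(32.8078) = 5.7278

5.7278


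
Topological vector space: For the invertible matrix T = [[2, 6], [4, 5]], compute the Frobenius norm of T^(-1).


det(T) = 2*5 - 6*4 = -14
T^(-1) = (1/-14) * [[5, -6], [-4, 2]] = [[-0.3571, 0.4286], [0.2857, -0.1429]]
||T^(-1)||_F^2 = (-0.3571)^2 + 0.4286^2 + 0.2857^2 + (-0.1429)^2 = 0.4133
||T^(-1)||_F = sqrt(0.4133) = 0.6429

0.6429


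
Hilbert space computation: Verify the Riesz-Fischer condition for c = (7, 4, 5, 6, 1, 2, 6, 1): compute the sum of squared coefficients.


sum |c_n|^2 = 7^2 + 4^2 + 5^2 + 6^2 + 1^2 + 2^2 + 6^2 + 1^2
= 49 + 16 + 25 + 36 + 1 + 4 + 36 + 1
= 168

168


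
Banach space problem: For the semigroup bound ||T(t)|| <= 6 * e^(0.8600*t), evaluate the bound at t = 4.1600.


||T(4.1600)|| <= 6 * exp(0.8600 * 4.1600)
= 6 * exp(3.5776)
= 6 * 35.7875
= 214.7253

214.7253


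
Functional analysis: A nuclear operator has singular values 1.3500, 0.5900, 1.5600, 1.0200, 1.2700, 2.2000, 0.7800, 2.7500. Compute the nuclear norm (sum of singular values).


The nuclear norm is the sum of all singular values.
||T||_1 = 1.3500 + 0.5900 + 1.5600 + 1.0200 + 1.2700 + 2.2000 + 0.7800 + 2.7500
= 11.5200

11.5200


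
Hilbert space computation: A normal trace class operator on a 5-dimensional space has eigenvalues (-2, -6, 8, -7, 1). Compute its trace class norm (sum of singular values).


For a normal operator, singular values equal |eigenvalues|.
Trace norm = sum |lambda_i| = 2 + 6 + 8 + 7 + 1
= 24

24


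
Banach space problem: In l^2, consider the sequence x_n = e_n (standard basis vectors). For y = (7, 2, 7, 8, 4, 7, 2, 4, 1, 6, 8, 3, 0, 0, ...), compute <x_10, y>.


x_10 = e_10 is the standard basis vector with 1 in position 10.
<x_10, y> = y_10 = 6
As n -> infinity, <x_n, y> -> 0, confirming weak convergence of (x_n) to 0.

6


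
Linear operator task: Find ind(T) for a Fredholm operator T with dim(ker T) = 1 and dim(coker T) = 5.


The Fredholm index is defined as ind(T) = dim(ker T) - dim(coker T)
= 1 - 5
= -4

-4


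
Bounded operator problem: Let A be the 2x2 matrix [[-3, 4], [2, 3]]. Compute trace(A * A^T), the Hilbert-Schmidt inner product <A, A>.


trace(A * A^T) = sum of squares of all entries
= (-3)^2 + 4^2 + 2^2 + 3^2
= 9 + 16 + 4 + 9
= 38

38


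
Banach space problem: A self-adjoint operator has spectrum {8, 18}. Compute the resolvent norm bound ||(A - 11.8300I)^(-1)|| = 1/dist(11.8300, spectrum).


dist(11.8300, {8, 18}) = min(|11.8300 - 8|, |11.8300 - 18|)
= min(3.8300, 6.1700) = 3.8300
Resolvent bound = 1/3.8300 = 0.2611

0.2611


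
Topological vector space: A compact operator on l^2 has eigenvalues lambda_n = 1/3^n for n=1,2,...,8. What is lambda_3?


The eigenvalue formula gives lambda_3 = 1/3^3
= 1/27
= 0.0370

0.0370


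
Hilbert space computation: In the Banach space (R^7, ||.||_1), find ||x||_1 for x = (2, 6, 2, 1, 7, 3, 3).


The l^1 norm equals the sum of absolute values of all components.
||x||_1 = 2 + 6 + 2 + 1 + 7 + 3 + 3
= 24

24.0000


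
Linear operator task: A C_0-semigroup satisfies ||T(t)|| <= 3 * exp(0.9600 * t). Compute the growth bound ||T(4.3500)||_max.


||T(4.3500)|| <= 3 * exp(0.9600 * 4.3500)
= 3 * exp(4.1760)
= 3 * 65.1049
= 195.3147

195.3147


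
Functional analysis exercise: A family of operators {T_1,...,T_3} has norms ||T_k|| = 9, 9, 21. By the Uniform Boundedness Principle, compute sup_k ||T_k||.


By the Uniform Boundedness Principle, the supremum of norms is finite.
sup_k ||T_k|| = max(9, 9, 21) = 21

21


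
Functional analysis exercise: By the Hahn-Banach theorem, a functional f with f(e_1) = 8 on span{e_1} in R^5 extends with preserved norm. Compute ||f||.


The norm of f is given by ||f|| = sup_{||x||=1} |f(x)|.
On span{e_1}, ||e_1|| = 1, so ||f|| = |f(e_1)| / ||e_1||
= |8| / 1 = 8.0000

8.0000


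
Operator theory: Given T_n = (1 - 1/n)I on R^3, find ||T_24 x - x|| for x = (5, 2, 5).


T_24 x - x = (1 - 1/24)x - x = -x/24
||x|| = sqrt(54) = 7.3485
||T_24 x - x|| = ||x||/24 = 7.3485/24 = 0.3062

0.3062


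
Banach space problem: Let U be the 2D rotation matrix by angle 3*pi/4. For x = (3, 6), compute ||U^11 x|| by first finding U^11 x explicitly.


U is a rotation by theta = 3*pi/4
U^11 = rotation by 11*theta = 33*pi/4 = 1*pi/4 (mod 2*pi)
cos(1*pi/4) = 0.7071, sin(1*pi/4) = 0.7071
U^11 x = (0.7071 * 3 - 0.7071 * 6, 0.7071 * 3 + 0.7071 * 6)
= (-2.1213, 6.3640)
||U^11 x|| = sqrt((-2.1213)^2 + 6.3640^2) = sqrt(45.0000) = 6.7082

6.7082


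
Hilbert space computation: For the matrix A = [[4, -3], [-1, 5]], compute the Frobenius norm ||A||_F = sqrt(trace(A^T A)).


||A||_F^2 = sum a_ij^2
= 4^2 + (-3)^2 + (-1)^2 + 5^2
= 16 + 9 + 1 + 25 = 51
||A||_F = sqrt(51) = 7.1414

7.1414


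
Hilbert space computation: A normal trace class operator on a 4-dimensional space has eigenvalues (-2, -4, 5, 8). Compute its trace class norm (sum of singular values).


For a normal operator, singular values equal |eigenvalues|.
Trace norm = sum |lambda_i| = 2 + 4 + 5 + 8
= 19

19


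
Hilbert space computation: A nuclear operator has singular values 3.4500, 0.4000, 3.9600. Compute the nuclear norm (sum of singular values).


The nuclear norm is the sum of all singular values.
||T||_1 = 3.4500 + 0.4000 + 3.9600
= 7.8100

7.8100


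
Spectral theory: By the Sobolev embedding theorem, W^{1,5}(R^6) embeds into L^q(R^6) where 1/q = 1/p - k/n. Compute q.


Using the Sobolev embedding formula: 1/q = 1/p - k/n
1/q = 1/5 - 1/6 = 1/30
q = 1/(1/30) = 30

30.0000


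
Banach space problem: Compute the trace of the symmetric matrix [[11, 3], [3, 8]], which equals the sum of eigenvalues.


For a self-adjoint (symmetric) matrix, the eigenvalues are real.
The sum of eigenvalues equals the trace of the matrix.
trace = 11 + 8 = 19

19


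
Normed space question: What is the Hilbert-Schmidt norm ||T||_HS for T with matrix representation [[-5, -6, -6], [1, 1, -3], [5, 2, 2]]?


The Hilbert-Schmidt norm is sqrt(sum of squares of all entries).
Sum of squares = (-5)^2 + (-6)^2 + (-6)^2 + 1^2 + 1^2 + (-3)^2 + 5^2 + 2^2 + 2^2
= 25 + 36 + 36 + 1 + 1 + 9 + 25 + 4 + 4 = 141
||T||_HS = sqrt(141) = 11.8743

11.8743


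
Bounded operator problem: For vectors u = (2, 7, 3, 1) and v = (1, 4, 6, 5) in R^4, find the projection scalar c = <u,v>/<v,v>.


Computing <u,v> = 2*1 + 7*4 + 3*6 + 1*5 = 53
Computing <v,v> = 1^2 + 4^2 + 6^2 + 5^2 = 78
Projection coefficient = 53/78 = 0.6795

0.6795


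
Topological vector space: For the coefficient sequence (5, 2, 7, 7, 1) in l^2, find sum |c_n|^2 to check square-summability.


sum |c_n|^2 = 5^2 + 2^2 + 7^2 + 7^2 + 1^2
= 25 + 4 + 49 + 49 + 1
= 128

128


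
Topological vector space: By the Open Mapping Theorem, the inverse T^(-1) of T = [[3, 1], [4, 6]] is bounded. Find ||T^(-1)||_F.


det(T) = 3*6 - 1*4 = 14
T^(-1) = (1/14) * [[6, -1], [-4, 3]] = [[0.4286, -0.0714], [-0.2857, 0.2143]]
||T^(-1)||_F^2 = 0.4286^2 + (-0.0714)^2 + (-0.2857)^2 + 0.2143^2 = 0.3163
||T^(-1)||_F = sqrt(0.3163) = 0.5624

0.5624


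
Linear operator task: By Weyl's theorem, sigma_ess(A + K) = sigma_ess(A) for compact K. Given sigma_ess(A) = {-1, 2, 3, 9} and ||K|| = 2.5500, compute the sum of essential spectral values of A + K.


By Weyl's theorem, the essential spectrum is invariant under compact perturbations.
sigma_ess(A + K) = sigma_ess(A) = {-1, 2, 3, 9}
Sum = -1 + 2 + 3 + 9 = 13

13


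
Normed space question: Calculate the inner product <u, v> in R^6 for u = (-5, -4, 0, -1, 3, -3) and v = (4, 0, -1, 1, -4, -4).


Computing the standard inner product <u, v> = sum u_i * v_i
= -5*4 + -4*0 + 0*-1 + -1*1 + 3*-4 + -3*-4
= -20 + 0 + 0 + -1 + -12 + 12
= -21

-21


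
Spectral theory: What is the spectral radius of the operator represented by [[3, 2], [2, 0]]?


For a 2x2 matrix, eigenvalues satisfy lambda^2 - (trace)*lambda + det = 0
trace = 3 + 0 = 3
det = 3*0 - 2*2 = -4
discriminant = 3^2 - 4*(-4) = 25
spectral radius = max |eigenvalue| = 4.0000

4.0000


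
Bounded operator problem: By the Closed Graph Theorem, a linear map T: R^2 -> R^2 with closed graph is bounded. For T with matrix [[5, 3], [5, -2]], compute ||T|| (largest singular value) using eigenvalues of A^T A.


A^T A = [[50, 5], [5, 13]]
trace(A^T A) = 63, det(A^T A) = 625
discriminant = 63^2 - 4*625 = 1469
Largest eigenvalue of A^T A = (trace + sqrt(disc))/2 = 50.6638
||T|| = sqrt(50.6638) = 7.1178

7.1178


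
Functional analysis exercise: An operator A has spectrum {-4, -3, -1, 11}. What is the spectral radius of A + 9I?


Spectrum of A + 9I = {5, 6, 8, 20}
Spectral radius = max |lambda| over the shifted spectrum
= max(5, 6, 8, 20) = 20

20


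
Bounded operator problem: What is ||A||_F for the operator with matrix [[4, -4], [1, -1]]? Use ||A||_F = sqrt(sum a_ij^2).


||A||_F^2 = sum a_ij^2
= 4^2 + (-4)^2 + 1^2 + (-1)^2
= 16 + 16 + 1 + 1 = 34
||A||_F = sqrt(34) = 5.8310

5.8310


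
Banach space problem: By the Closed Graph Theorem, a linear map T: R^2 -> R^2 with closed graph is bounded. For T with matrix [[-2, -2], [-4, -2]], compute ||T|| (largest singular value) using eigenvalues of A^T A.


A^T A = [[20, 12], [12, 8]]
trace(A^T A) = 28, det(A^T A) = 16
discriminant = 28^2 - 4*16 = 720
Largest eigenvalue of A^T A = (trace + sqrt(disc))/2 = 27.4164
||T|| = sqrt(27.4164) = 5.2361

5.2361


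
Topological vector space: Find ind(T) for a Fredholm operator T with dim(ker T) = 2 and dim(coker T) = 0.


The Fredholm index is defined as ind(T) = dim(ker T) - dim(coker T)
= 2 - 0
= 2

2


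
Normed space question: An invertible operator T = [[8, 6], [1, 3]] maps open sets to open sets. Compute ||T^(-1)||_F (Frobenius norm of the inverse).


det(T) = 8*3 - 6*1 = 18
T^(-1) = (1/18) * [[3, -6], [-1, 8]] = [[0.1667, -0.3333], [-0.0556, 0.4444]]
||T^(-1)||_F^2 = 0.1667^2 + (-0.3333)^2 + (-0.0556)^2 + 0.4444^2 = 0.3395
||T^(-1)||_F = sqrt(0.3395) = 0.5827

0.5827


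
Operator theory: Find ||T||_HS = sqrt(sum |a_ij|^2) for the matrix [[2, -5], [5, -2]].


The Hilbert-Schmidt norm is sqrt(sum of squares of all entries).
Sum of squares = 2^2 + (-5)^2 + 5^2 + (-2)^2
= 4 + 25 + 25 + 4 = 58
||T||_HS = sqrt(58) = 7.6158

7.6158


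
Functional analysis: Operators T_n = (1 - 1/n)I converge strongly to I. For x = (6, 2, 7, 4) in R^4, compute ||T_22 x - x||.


T_22 x - x = (1 - 1/22)x - x = -x/22
||x|| = sqrt(105) = 10.2470
||T_22 x - x|| = ||x||/22 = 10.2470/22 = 0.4658

0.4658


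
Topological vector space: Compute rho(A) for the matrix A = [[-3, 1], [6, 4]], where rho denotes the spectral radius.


For a 2x2 matrix, eigenvalues satisfy lambda^2 - (trace)*lambda + det = 0
trace = -3 + 4 = 1
det = -3*4 - 1*6 = -18
discriminant = 1^2 - 4*(-18) = 73
spectral radius = max |eigenvalue| = 4.7720

4.7720
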